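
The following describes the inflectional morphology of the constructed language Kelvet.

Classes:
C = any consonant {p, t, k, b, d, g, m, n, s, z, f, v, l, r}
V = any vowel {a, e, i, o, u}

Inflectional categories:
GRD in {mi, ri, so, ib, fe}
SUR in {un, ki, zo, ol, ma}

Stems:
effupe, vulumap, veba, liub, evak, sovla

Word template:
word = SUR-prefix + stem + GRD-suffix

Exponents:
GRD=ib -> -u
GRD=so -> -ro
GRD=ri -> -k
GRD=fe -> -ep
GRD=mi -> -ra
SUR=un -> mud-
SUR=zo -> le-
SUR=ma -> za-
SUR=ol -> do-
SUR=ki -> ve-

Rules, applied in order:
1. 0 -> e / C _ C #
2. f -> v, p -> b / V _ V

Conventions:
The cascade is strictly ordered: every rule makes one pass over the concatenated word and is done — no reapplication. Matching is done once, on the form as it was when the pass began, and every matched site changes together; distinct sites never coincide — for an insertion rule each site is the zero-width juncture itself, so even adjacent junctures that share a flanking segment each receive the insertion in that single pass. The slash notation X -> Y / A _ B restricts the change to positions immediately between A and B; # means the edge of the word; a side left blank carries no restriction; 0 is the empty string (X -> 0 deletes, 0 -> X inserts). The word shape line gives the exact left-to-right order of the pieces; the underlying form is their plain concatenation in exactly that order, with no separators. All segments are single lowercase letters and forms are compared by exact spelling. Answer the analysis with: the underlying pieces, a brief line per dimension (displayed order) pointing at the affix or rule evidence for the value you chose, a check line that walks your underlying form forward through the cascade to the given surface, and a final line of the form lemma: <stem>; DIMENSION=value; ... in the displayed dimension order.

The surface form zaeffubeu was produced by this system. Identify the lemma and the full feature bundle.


underlying: za-effupe-u
GRD=ib - signalled by the affix -u
SUR=ma - signalled by the affix za-
check: zaeffupeu -> zaeffupeu -> zaeffubeu
lemma: effupe; GRD=ib; SUR=ma


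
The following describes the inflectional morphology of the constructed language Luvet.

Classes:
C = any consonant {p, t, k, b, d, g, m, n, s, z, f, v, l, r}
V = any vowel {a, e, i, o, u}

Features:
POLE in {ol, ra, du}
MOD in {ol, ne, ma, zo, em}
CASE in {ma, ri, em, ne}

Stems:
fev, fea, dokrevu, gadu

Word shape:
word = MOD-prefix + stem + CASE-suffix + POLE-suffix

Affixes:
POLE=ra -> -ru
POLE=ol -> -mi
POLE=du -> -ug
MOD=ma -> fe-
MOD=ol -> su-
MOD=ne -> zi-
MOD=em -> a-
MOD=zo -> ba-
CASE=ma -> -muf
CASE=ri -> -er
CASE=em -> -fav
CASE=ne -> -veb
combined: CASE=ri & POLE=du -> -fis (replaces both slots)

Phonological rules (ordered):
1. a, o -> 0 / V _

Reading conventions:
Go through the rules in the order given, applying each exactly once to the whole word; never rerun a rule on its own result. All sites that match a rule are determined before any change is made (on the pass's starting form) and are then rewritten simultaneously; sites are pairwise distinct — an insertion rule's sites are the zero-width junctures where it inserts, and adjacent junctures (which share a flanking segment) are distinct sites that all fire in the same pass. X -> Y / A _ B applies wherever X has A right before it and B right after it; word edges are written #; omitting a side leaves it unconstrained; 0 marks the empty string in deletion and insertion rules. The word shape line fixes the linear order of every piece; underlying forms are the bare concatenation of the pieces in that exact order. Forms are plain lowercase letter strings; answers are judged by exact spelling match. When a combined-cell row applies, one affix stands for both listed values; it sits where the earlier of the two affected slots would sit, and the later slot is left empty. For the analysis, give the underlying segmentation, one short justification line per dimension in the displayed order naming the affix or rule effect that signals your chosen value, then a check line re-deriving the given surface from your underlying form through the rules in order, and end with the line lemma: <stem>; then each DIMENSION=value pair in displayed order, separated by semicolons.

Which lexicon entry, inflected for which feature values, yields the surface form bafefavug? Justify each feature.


underlying: ba-fea-fav-ug
POLE=du - signalled by the affix -ug
MOD=zo - signalled by the affix ba-
CASE=em - signalled by the affix -fav
check: bafeafavug -> bafefavug
lemma: fea; POLE=du; MOD=zo; CASE=em


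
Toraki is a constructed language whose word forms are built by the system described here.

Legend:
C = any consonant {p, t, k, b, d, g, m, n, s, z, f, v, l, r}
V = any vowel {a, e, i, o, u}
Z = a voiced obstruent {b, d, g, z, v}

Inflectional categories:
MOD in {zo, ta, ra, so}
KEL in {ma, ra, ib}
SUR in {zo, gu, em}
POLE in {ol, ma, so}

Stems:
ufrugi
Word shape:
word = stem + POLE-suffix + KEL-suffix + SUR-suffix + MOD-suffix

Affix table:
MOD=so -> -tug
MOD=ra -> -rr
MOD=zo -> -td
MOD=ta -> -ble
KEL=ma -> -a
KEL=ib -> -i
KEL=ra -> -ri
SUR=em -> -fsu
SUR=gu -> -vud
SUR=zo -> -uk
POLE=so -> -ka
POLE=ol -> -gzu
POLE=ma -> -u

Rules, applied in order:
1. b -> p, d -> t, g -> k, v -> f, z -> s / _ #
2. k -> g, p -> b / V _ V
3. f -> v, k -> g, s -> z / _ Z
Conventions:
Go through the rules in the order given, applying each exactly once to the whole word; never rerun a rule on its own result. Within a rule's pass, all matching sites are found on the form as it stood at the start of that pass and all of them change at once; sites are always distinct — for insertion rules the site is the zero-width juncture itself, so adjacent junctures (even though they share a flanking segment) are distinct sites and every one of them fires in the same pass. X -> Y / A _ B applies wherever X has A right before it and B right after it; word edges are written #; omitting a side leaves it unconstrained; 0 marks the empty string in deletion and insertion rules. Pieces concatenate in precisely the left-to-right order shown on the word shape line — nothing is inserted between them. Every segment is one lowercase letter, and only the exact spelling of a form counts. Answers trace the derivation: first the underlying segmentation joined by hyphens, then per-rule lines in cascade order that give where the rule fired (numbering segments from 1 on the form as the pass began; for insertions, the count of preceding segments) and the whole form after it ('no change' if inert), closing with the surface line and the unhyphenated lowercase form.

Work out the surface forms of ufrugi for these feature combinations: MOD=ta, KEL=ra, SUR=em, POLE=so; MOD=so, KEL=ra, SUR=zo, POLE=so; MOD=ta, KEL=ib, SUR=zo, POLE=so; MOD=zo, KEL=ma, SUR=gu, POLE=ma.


cell MOD=ta, KEL=ra, SUR=em, POLE=so:
underlying: ufrugi-ka-ri-fsu-ble
1. b -> p, d -> t, g -> k, v -> f, z -> s / _ #: no change
2. k -> g, p -> b / V _ V: fires at position(s) 7: ufrugigarifsuble
3. f -> v, k -> g, s -> z / _ Z: no change
surface: ufrugigarifsuble

cell MOD=so, KEL=ra, SUR=zo, POLE=so:
underlying: ufrugi-ka-ri-uk-tug
1. b -> p, d -> t, g -> k, v -> f, z -> s / _ #: fires at position(s) 15: ufrugikariuktuk
2. k -> g, p -> b / V _ V: fires at position(s) 7: ufrugigariuktuk
3. f -> v, k -> g, s -> z / _ Z: no change
surface: ufrugigariuktuk

cell MOD=ta, KEL=ib, SUR=zo, POLE=so:
underlying: ufrugi-ka-i-uk-ble
1. b -> p, d -> t, g -> k, v -> f, z -> s / _ #: no change
2. k -> g, p -> b / V _ V: fires at position(s) 7: ufrugigaiukble
3. f -> v, k -> g, s -> z / _ Z: fires at position(s) 11: ufrugigaiugble
surface: ufrugigaiugble

cell MOD=zo, KEL=ma, SUR=gu, POLE=ma:
underlying: ufrugi-u-a-vud-td
1. b -> p, d -> t, g -> k, v -> f, z -> s / _ #: fires at position(s) 13: ufrugiuavudtt
2. k -> g, p -> b / V _ V: no change
3. f -> v, k -> g, s -> z / _ Z: no change
surface: ufrugiuavudtt


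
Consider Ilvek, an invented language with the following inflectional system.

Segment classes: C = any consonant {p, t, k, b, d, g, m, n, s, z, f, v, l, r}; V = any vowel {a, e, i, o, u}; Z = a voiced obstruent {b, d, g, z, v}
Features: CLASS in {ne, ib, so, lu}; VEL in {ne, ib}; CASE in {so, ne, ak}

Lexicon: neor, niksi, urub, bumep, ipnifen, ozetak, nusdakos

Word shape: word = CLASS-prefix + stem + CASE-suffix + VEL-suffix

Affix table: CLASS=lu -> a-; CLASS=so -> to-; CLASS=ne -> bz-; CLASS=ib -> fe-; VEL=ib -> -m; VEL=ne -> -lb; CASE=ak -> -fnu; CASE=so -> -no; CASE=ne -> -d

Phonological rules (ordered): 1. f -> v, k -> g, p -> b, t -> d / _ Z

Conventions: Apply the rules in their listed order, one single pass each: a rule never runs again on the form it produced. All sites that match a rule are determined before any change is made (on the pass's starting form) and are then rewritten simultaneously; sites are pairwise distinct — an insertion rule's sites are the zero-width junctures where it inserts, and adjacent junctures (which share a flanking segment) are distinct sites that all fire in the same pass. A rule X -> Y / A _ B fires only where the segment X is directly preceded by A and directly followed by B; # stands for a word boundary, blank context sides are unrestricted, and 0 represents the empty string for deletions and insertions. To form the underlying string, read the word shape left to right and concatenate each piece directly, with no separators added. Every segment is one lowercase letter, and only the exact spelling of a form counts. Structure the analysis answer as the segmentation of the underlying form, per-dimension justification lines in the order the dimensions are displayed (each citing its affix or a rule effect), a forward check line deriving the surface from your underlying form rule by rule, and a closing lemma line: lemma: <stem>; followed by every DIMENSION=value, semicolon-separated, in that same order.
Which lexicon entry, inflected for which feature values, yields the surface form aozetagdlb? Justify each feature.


underlying: a-ozetak-d-lb
CLASS=lu - signalled by the affix a-
VEL=ne - signalled by the affix -lb
CASE=ne - signalled by the affix -d
check: aozetakdlb -> aozetagdlb
lemma: ozetak; CLASS=lu; VEL=ne; CASE=ne


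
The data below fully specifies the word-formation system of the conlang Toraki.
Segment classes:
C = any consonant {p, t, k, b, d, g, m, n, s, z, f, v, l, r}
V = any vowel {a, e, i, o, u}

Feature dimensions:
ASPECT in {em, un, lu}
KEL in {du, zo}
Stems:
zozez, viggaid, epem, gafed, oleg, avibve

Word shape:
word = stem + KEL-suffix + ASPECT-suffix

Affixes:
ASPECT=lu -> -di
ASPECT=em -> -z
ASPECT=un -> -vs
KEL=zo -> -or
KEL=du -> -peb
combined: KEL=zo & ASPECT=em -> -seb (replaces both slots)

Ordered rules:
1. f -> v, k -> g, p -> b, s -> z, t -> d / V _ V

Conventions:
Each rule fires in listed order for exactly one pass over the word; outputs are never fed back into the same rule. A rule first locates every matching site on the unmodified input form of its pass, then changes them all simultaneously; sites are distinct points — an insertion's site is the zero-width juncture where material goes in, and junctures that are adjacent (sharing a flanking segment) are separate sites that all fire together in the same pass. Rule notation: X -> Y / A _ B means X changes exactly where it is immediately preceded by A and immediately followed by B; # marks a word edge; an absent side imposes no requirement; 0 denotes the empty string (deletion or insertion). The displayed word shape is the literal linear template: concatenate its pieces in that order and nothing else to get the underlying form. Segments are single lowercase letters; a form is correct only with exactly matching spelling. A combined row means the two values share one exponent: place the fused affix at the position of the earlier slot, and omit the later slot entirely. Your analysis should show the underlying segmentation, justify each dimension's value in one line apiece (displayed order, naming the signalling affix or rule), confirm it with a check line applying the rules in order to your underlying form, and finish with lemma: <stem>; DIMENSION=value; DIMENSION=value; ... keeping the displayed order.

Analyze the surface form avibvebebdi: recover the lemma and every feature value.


underlying: avibve-peb-di
ASPECT=lu - signalled by the affix -di
KEL=du - signalled by the affix -peb
check: avibvepebdi -> avibvebebdi
lemma: avibve; ASPECT=lu; KEL=du


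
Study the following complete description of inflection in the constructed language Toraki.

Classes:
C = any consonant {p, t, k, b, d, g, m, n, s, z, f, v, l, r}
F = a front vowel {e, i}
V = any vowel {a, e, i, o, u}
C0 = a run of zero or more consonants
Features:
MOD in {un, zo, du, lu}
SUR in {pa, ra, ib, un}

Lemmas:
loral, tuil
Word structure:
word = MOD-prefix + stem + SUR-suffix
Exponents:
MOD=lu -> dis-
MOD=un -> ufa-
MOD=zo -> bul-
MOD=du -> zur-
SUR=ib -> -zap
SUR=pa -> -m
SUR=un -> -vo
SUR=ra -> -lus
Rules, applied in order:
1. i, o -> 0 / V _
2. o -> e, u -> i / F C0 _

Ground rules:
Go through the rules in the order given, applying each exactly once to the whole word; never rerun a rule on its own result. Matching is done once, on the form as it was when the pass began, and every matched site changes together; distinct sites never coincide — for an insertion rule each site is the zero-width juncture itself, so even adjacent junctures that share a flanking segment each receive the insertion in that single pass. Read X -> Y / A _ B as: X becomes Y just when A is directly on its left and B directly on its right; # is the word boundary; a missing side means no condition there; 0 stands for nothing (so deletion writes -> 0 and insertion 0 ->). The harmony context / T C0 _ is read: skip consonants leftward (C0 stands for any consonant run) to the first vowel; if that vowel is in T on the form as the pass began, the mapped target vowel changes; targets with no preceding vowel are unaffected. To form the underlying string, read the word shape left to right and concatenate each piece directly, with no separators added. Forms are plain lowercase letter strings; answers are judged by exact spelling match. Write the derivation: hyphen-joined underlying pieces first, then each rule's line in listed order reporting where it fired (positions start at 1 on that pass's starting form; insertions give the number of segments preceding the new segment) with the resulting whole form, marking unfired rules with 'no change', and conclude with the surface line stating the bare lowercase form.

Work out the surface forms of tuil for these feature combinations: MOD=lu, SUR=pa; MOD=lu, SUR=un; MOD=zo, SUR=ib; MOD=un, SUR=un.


cell MOD=lu, SUR=pa:
underlying: dis-tuil-m
1. i, o -> 0 / V _: fires at position(s) 6: distulm
2. o -> e, u -> i / F C0 _: fires at position(s) 5: distilm
surface: distilm

cell MOD=lu, SUR=un:
underlying: dis-tuil-vo
1. i, o -> 0 / V _: fires at position(s) 6: distulvo
2. o -> e, u -> i / F C0 _: fires at position(s) 5: distilvo
surface: distilvo

cell MOD=zo, SUR=ib:
underlying: bul-tuil-zap
1. i, o -> 0 / V _: fires at position(s) 6: bultulzap
2. o -> e, u -> i / F C0 _: no change
surface: bultulzap

cell MOD=un, SUR=un:
underlying: ufa-tuil-vo
1. i, o -> 0 / V _: fires at position(s) 6: ufatulvo
2. o -> e, u -> i / F C0 _: no change
surface: ufatulvo


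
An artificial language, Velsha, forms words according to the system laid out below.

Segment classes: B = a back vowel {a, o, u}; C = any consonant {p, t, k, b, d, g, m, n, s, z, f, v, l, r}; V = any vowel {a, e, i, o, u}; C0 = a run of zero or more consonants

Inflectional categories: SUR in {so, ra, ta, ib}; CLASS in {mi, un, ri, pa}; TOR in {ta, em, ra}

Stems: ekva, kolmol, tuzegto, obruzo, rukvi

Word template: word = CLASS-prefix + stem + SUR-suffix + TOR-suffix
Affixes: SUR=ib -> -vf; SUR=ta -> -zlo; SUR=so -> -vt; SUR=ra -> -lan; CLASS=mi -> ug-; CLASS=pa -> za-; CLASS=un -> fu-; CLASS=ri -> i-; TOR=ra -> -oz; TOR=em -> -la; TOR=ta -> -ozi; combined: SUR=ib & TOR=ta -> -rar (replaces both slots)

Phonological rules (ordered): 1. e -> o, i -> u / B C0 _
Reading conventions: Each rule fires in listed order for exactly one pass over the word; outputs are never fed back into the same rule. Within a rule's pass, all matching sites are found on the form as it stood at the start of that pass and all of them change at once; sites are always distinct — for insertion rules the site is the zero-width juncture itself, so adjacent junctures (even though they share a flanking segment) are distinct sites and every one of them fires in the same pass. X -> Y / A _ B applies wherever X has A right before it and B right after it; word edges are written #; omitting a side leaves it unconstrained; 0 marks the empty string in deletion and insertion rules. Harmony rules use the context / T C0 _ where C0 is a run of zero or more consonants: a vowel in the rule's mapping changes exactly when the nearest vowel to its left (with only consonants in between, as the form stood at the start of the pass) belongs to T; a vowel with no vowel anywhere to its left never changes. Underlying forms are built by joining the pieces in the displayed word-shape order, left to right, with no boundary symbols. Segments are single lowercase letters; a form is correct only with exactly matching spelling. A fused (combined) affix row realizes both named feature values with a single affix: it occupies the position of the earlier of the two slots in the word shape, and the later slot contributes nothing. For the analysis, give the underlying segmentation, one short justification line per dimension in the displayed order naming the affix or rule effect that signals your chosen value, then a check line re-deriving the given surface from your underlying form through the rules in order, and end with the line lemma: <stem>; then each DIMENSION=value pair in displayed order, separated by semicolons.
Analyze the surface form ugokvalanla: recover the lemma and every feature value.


underlying: ug-ekva-lan-la
SUR=ra - signalled by the affix -lan
CLASS=mi - signalled by the affix ug-
TOR=em - signalled by the affix -la
check: ugekvalanla -> ugokvalanla
lemma: ekva; SUR=ra; CLASS=mi; TOR=em


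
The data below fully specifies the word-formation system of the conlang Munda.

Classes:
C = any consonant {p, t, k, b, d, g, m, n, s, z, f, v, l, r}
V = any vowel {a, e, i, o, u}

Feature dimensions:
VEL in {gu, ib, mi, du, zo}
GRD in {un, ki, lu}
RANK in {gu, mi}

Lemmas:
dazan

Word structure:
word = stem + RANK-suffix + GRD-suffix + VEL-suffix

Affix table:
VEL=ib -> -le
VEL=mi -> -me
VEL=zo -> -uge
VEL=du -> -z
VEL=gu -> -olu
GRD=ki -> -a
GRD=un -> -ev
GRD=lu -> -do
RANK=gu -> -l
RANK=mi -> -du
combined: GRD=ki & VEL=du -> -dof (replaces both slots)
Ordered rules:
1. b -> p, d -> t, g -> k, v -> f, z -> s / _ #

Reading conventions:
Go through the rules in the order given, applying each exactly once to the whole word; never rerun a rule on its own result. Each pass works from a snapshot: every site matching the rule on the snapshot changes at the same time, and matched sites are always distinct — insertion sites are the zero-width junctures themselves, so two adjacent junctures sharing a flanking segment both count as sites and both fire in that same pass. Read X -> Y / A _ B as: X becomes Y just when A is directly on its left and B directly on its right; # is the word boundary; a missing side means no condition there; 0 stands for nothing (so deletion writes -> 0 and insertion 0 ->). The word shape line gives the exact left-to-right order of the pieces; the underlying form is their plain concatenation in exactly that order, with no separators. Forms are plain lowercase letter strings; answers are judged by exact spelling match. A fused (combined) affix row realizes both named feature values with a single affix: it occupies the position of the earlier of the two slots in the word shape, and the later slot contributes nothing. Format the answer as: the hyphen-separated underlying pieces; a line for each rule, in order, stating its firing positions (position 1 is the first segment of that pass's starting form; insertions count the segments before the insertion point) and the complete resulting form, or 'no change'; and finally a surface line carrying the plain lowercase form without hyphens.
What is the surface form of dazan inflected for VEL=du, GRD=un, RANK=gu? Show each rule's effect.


underlying: dazan-l-ev-z
1. b -> p, d -> t, g -> k, v -> f, z -> s / _ #: fires at position(s) 9: dazanlevs
surface: dazanlevs


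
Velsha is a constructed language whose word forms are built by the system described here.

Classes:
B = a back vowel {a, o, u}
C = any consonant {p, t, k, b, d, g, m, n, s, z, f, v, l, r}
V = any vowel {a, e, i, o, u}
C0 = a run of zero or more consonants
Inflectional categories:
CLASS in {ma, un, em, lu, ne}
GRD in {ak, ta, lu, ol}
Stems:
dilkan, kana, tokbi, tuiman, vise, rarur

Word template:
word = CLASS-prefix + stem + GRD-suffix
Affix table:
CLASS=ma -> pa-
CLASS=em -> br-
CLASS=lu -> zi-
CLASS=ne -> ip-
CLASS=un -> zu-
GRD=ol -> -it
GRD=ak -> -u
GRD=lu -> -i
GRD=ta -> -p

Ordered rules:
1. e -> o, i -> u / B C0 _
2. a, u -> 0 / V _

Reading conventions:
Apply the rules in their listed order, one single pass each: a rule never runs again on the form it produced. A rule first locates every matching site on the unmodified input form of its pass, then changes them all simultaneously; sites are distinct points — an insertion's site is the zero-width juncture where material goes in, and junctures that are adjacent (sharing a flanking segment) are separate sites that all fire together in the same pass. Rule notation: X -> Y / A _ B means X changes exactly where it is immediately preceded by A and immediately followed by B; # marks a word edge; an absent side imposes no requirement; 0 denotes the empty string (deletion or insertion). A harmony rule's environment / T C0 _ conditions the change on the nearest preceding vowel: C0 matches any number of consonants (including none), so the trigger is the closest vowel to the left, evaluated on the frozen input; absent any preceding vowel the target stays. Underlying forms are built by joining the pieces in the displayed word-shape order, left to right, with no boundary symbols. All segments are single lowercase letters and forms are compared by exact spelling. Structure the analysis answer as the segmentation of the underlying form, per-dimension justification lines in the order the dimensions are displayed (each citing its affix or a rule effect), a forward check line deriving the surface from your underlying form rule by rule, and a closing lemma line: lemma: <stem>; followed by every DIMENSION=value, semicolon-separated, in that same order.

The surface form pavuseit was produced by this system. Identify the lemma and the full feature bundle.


underlying: pa-vise-it
CLASS=ma - signalled by the affix pa-
GRD=ol - signalled by the affix -it
check: paviseit -> pavuseit -> pavuseit
lemma: vise; CLASS=ma; GRD=ol


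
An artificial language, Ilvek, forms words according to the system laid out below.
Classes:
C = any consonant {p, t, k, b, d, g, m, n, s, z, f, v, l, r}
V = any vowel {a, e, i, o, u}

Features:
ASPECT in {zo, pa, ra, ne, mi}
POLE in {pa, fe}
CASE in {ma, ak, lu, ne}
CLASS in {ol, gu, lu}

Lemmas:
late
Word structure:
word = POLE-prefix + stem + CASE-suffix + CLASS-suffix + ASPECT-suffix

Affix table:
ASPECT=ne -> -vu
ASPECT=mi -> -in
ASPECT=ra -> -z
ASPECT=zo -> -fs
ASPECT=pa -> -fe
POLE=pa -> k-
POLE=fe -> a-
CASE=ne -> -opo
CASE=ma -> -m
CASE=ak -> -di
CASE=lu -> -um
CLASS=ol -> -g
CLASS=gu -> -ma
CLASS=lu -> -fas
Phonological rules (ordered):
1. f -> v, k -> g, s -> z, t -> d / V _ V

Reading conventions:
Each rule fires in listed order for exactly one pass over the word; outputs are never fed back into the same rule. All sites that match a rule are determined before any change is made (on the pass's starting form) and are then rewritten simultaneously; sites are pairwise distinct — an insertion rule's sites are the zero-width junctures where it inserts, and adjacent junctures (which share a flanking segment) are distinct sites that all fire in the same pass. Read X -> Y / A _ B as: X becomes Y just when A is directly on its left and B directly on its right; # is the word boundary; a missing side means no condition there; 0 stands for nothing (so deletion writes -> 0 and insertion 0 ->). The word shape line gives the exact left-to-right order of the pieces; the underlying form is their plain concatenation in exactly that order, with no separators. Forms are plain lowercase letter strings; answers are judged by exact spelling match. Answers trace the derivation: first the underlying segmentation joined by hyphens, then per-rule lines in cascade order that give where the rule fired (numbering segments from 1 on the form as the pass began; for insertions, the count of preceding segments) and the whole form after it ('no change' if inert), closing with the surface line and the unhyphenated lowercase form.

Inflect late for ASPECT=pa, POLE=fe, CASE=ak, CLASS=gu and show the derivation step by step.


underlying: a-late-di-ma-fe
1. f -> v, k -> g, s -> z, t -> d / V _ V: fires at position(s) 4, 10: aladedimave
surface: aladedimave


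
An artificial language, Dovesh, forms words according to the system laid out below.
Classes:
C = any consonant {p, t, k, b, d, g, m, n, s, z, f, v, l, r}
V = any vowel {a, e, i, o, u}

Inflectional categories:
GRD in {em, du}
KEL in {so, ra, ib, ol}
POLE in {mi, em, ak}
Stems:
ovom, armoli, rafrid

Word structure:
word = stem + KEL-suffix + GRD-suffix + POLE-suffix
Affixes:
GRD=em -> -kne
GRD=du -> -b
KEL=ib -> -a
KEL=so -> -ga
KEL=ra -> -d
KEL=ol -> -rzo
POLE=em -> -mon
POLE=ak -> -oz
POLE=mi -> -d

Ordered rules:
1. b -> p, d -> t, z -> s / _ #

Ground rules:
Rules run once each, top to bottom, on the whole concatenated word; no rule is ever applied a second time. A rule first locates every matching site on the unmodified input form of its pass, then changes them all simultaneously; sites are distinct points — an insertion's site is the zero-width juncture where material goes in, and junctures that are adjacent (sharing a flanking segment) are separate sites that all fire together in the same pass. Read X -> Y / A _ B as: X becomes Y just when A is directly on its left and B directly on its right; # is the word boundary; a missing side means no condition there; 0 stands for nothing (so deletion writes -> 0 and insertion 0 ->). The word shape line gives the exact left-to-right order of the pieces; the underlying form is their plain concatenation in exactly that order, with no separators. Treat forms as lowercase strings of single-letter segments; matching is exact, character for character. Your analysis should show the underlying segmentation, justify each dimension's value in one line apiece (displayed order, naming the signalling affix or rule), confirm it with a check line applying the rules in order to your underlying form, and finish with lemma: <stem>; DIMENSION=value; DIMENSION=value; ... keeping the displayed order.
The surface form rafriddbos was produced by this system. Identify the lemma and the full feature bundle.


underlying: rafrid-d-b-oz
GRD=du - signalled by the affix -b
KEL=ra - signalled by the affix -d
POLE=ak - signalled by the affix -oz
check: rafriddboz -> rafriddbos
lemma: rafrid; GRD=du; KEL=ra; POLE=ak


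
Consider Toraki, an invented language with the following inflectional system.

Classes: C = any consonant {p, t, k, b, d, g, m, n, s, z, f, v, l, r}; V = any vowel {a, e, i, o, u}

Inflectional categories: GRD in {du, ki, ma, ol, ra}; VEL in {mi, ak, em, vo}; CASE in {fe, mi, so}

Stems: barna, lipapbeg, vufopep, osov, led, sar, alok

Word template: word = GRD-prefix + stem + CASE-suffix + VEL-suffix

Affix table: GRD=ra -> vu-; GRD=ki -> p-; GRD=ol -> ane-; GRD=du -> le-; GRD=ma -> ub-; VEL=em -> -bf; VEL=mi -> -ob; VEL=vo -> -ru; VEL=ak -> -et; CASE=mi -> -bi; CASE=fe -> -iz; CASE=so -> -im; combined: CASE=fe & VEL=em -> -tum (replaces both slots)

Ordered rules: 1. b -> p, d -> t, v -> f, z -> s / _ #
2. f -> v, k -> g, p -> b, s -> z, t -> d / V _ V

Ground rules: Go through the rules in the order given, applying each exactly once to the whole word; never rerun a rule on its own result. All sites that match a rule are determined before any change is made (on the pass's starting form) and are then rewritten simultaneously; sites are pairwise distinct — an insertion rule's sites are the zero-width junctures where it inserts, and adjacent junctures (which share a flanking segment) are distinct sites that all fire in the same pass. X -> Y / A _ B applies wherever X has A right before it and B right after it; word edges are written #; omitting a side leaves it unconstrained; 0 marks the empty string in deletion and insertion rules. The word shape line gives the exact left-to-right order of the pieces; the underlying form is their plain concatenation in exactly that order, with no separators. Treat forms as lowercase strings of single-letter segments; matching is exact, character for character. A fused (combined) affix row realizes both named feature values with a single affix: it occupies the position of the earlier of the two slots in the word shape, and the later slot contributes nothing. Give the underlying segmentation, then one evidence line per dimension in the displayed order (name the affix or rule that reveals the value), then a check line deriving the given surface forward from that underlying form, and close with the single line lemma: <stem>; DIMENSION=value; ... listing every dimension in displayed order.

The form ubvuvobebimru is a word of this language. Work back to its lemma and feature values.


underlying: ub-vufopep-im-ru
GRD=ma - signalled by the affix ub-
VEL=vo - signalled by the affix -ru
CASE=so - signalled by the affix -im
check: ubvufopepimru -> ubvufopepimru -> ubvuvobebimru
lemma: vufopep; GRD=ma; VEL=vo; CASE=so


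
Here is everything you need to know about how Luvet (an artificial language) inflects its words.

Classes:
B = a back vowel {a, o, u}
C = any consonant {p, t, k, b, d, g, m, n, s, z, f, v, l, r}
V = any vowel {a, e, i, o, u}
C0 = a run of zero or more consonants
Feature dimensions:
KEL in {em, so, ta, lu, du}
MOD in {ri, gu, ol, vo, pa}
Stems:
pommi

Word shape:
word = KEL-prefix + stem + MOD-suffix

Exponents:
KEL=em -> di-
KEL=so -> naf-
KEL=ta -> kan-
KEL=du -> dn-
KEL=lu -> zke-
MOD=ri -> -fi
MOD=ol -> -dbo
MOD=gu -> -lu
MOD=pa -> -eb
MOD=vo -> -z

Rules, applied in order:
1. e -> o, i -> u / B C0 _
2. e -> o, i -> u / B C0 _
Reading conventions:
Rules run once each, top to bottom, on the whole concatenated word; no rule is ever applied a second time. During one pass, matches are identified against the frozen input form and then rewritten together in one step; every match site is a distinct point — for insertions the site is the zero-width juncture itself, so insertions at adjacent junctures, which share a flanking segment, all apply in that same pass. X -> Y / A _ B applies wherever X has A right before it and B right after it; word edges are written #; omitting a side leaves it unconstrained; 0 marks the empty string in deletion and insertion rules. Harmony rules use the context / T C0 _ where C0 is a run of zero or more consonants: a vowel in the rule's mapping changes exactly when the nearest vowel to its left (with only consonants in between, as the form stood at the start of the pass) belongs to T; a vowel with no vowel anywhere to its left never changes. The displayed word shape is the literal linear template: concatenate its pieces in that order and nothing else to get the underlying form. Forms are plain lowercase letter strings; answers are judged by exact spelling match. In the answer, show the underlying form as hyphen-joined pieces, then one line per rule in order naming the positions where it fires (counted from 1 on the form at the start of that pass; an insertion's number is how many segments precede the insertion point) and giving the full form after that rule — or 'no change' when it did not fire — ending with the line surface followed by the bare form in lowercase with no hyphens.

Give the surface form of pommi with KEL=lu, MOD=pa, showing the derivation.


underlying: zke-pommi-eb
1. e -> o, i -> u / B C0 _: fires at position(s) 8: zkepommueb
2. e -> o, i -> u / B C0 _: fires at position(s) 9: zkepommuob
surface: zkepommuob


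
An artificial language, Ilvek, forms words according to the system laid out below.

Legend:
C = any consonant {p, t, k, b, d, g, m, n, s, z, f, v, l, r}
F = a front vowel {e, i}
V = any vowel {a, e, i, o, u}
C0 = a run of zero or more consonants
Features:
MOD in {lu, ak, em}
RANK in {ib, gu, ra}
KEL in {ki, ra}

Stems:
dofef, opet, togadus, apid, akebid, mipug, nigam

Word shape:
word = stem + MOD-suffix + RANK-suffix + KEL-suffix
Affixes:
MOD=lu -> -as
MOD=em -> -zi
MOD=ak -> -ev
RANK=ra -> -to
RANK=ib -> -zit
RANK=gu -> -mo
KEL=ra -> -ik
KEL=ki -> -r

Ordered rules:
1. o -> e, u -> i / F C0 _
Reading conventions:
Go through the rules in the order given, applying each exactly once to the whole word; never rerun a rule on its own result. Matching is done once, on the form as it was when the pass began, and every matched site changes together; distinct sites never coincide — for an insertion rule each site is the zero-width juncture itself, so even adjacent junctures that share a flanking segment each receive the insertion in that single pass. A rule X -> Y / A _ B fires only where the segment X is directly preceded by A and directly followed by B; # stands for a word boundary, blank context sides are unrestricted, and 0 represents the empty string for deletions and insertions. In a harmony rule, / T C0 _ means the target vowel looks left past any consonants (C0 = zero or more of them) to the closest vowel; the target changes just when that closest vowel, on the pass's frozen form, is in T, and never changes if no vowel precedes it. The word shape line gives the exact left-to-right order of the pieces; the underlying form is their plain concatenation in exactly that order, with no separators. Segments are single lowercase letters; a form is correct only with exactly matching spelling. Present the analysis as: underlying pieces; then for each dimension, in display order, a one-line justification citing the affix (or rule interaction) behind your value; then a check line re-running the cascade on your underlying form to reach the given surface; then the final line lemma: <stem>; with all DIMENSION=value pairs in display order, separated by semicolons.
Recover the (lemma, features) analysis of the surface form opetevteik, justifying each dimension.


underlying: opet-ev-to-ik
MOD=ak - signalled by the affix -ev
RANK=ra - signalled by the affix -to
KEL=ra - signalled by the affix -ik
check: opetevtoik -> opetevteik
lemma: opet; MOD=ak; RANK=ra; KEL=ra


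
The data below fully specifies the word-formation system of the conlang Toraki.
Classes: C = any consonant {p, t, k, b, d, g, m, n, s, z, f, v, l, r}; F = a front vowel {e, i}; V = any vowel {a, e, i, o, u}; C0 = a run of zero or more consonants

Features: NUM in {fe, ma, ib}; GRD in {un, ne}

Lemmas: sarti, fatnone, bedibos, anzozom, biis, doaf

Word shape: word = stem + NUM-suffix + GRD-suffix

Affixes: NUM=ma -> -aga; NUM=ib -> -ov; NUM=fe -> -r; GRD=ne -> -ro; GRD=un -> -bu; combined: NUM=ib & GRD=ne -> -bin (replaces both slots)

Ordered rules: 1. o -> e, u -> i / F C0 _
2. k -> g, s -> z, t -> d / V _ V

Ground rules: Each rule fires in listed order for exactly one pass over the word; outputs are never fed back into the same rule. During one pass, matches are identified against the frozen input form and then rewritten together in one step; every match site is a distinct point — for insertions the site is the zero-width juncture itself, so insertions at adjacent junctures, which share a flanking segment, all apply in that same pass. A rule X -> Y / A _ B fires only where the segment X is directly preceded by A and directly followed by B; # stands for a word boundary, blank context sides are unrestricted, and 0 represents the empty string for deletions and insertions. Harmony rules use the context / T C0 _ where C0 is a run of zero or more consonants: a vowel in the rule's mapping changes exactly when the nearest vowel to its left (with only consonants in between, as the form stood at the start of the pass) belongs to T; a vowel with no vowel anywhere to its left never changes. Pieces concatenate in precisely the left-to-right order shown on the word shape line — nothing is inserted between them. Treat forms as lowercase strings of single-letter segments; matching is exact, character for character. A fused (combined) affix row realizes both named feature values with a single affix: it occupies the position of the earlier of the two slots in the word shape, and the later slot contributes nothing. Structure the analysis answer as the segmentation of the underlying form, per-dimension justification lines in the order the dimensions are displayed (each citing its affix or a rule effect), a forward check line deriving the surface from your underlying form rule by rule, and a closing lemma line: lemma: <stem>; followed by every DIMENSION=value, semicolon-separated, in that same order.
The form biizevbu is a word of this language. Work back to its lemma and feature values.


underlying: biis-ov-bu
NUM=ib - signalled by the affix -ov
GRD=un - signalled by the affix -bu
check: biisovbu -> biisevbu -> biizevbu
lemma: biis; NUM=ib; GRD=un


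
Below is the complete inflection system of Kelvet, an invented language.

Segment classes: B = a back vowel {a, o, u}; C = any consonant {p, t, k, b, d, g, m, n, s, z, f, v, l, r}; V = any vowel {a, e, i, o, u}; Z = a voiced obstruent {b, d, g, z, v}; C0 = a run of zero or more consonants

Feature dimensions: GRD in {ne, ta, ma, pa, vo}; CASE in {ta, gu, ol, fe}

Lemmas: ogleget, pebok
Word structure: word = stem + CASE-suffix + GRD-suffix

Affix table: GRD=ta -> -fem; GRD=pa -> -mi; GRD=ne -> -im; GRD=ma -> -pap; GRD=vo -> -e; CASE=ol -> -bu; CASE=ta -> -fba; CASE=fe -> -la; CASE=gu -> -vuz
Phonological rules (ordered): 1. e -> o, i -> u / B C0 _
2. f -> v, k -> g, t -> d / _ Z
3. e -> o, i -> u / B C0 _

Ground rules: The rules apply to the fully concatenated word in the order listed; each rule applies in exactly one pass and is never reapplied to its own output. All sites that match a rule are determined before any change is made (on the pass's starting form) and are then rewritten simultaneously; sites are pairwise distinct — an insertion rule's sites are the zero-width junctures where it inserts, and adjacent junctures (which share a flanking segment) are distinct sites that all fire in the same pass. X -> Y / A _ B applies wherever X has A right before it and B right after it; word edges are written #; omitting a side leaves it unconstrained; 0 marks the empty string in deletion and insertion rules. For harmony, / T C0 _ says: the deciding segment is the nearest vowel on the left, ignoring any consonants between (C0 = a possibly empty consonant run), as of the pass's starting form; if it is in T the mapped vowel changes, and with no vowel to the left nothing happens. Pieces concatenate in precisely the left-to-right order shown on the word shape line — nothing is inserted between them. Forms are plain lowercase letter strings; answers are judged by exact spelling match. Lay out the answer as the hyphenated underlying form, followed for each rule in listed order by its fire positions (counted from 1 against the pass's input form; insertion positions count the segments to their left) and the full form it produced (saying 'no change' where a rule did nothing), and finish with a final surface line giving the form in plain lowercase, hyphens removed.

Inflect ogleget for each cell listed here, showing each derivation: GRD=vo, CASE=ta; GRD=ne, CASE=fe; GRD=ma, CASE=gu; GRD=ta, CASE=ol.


cell GRD=vo, CASE=ta:
underlying: ogleget-fba-e
1. e -> o, i -> u / B C0 _: fires at position(s) 4, 11: oglogetfbao
2. f -> v, k -> g, t -> d / _ Z: fires at position(s) 8: oglogetvbao
3. e -> o, i -> u / B C0 _: fires at position(s) 6: oglogotvbao
surface: oglogotvbao

cell GRD=ne, CASE=fe:
underlying: ogleget-la-im
1. e -> o, i -> u / B C0 _: fires at position(s) 4, 10: oglogetlaum
2. f -> v, k -> g, t -> d / _ Z: no change
3. e -> o, i -> u / B C0 _: fires at position(s) 6: oglogotlaum
surface: oglogotlaum

cell GRD=ma, CASE=gu:
underlying: ogleget-vuz-pap
1. e -> o, i -> u / B C0 _: fires at position(s) 4: oglogetvuzpap
2. f -> v, k -> g, t -> d / _ Z: fires at position(s) 7: oglogedvuzpap
3. e -> o, i -> u / B C0 _: fires at position(s) 6: oglogodvuzpap
surface: oglogodvuzpap

cell GRD=ta, CASE=ol:
underlying: ogleget-bu-fem
1. e -> o, i -> u / B C0 _: fires at position(s) 4, 11: oglogetbufom
2. f -> v, k -> g, t -> d / _ Z: fires at position(s) 7: oglogedbufom
3. e -> o, i -> u / B C0 _: fires at position(s) 6: oglogodbufom
surface: oglogodbufom
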